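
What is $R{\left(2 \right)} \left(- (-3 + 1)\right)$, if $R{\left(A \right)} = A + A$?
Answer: $8$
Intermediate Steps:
$R{\left(A \right)} = 2 A$
$R{\left(2 \right)} \left(- (-3 + 1)\right) = 2 \cdot 2 \left(- (-3 + 1)\right) = 4 \left(\left(-1\right) \left(-2\right)\right) = 4 \cdot 2 = 8$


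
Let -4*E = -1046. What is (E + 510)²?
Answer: 2380849/4 ≈ 5.9521e+5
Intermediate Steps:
E = 523/2 (E = -¼*(-1046) = 523/2 ≈ 261.50)
(E + 510)² = (523/2 + 510)² = (1543/2)² = 2380849/4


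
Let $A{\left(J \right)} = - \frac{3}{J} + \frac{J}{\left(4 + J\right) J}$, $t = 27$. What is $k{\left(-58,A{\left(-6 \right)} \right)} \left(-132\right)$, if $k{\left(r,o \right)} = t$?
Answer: $-3564$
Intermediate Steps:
$A{\left(J \right)} = \frac{1}{4 + J} - \frac{3}{J}$ ($A{\left(J \right)} = - \frac{3}{J} + \frac{J}{J \left(4 + J\right)} = - \frac{3}{J} + J \frac{1}{J \left(4 + J\right)} = - \frac{3}{J} + \frac{1}{4 + J} = \frac{1}{4 + J} - \frac{3}{J}$)
$k{\left(r,o \right)} = 27$
$k{\left(-58,A{\left(-6 \right)} \right)} \left(-132\right) = 27 \left(-132\right) = -3564$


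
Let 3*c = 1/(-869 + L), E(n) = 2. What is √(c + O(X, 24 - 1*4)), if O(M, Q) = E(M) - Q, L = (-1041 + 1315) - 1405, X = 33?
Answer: I*√1620015/300 ≈ 4.2427*I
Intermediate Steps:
L = -1131 (L = 274 - 1405 = -1131)
O(M, Q) = 2 - Q
c = -1/6000 (c = 1/(3*(-869 - 1131)) = (⅓)/(-2000) = (⅓)*(-1/2000) = -1/6000 ≈ -0.00016667)
√(c + O(X, 24 - 1*4)) = √(-1/6000 + (2 - (24 - 1*4))) = √(-1/6000 + (2 - (24 - 4))) = √(-1/6000 + (2 - 1*20)) = √(-1/6000 + (2 - 20)) = √(-1/6000 - 18) = √(-108001/6000) = I*√1620015/300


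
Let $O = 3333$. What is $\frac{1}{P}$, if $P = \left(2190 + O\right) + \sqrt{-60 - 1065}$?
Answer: $\frac{1841}{10168218} - \frac{5 i \sqrt{5}}{10168218} \approx 0.00018105 - 1.0995 \cdot 10^{-6} i$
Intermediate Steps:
$P = 5523 + 15 i \sqrt{5}$ ($P = \left(2190 + 3333\right) + \sqrt{-60 - 1065} = 5523 + \sqrt{-1125} = 5523 + 15 i \sqrt{5} \approx 5523.0 + 33.541 i$)
$\frac{1}{P} = \frac{1}{5523 + 15 i \sqrt{5}}$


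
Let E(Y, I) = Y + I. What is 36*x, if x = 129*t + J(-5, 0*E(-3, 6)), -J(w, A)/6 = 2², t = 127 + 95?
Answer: 1030104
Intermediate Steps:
E(Y, I) = I + Y
t = 222
J(w, A) = -24 (J(w, A) = -6*2² = -6*4 = -24)
x = 28614 (x = 129*222 - 24 = 28638 - 24 = 28614)
36*x = 36*28614 = 1030104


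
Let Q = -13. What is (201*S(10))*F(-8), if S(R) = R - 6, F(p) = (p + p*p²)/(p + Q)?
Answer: 139360/7 ≈ 19909.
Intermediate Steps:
F(p) = (p + p³)/(-13 + p) (F(p) = (p + p*p²)/(p - 13) = (p + p³)/(-13 + p))
S(R) = -6 + R
(201*S(10))*F(-8) = (201*(-6 + 10))*((-8 + (-8)³)/(-13 - 8)) = (201*4)*((-8 - 512)/(-21)) = 804*(-1/21*(-520)) = 804*(520/21) = 139360/7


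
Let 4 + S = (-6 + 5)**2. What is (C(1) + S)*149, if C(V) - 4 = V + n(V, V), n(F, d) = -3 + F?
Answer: 0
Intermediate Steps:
S = -3 (S = -4 + (-6 + 5)**2 = -4 + (-1)**2 = -4 + 1 = -3)
C(V) = 1 + 2*V (C(V) = 4 + (V + (-3 + V)) = 4 + (-3 + 2*V) = 1 + 2*V)
(C(1) + S)*149 = ((1 + 2*1) - 3)*149 = ((1 + 2) - 3)*149 = (3 - 3)*149 = 0*149 = 0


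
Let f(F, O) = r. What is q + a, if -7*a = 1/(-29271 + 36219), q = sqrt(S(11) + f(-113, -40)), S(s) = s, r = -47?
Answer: -1/48636 + 6*I ≈ -2.0561e-5 + 6.0*I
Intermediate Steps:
f(F, O) = -47
q = 6*I (q = sqrt(11 - 47) = sqrt(-36) = 6*I ≈ 6.0*I)
a = -1/48636 (a = -1/(7*(-29271 + 36219)) = -1/7/6948 = -1/7*1/6948 = -1/48636 ≈ -2.0561e-5)
q + a = 6*I - 1/48636 = -1/48636 + 6*I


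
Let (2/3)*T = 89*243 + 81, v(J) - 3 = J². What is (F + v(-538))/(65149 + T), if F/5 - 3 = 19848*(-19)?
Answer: -1596098/97711 ≈ -16.335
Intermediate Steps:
v(J) = 3 + J²
T = 32562 (T = 3*(89*243 + 81)/2 = 3*(21627 + 81)/2 = (3/2)*21708 = 32562)
F = -1885545 (F = 15 + 5*(19848*(-19)) = 15 + 5*(-377112) = 15 - 1885560 = -1885545)
(F + v(-538))/(65149 + T) = (-1885545 + (3 + (-538)²))/(65149 + 32562) = (-1885545 + (3 + 289444))/97711 = (-1885545 + 289447)*(1/97711) = -1596098*1/97711 = -1596098/97711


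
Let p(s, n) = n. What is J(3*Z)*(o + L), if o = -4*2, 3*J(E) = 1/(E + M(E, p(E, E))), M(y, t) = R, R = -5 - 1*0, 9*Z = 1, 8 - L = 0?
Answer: 0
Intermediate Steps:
L = 8 (L = 8 - 1*0 = 8 + 0 = 8)
Z = 1/9 (Z = (1/9)*1 = 1/9 ≈ 0.11111)
R = -5 (R = -5 + 0 = -5)
M(y, t) = -5
J(E) = 1/(3*(-5 + E)) (J(E) = 1/(3*(E - 5)) = 1/(3*(-5 + E)))
o = -8
J(3*Z)*(o + L) = (1/(3*(-5 + 3*(1/9))))*(-8 + 8) = (1/(3*(-5 + 1/3)))*0 = (1/(3*(-14/3)))*0 = ((1/3)*(-3/14))*0 = -1/14*0 = 0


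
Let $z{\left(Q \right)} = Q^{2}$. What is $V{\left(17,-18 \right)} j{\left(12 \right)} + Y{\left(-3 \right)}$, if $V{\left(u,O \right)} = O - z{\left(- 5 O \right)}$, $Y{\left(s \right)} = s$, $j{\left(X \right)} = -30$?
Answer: $243537$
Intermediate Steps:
$V{\left(u,O \right)} = O - 25 O^{2}$ ($V{\left(u,O \right)} = O - \left(- 5 O\right)^{2} = O - 25 O^{2}$)
$V{\left(17,-18 \right)} j{\left(12 \right)} + Y{\left(-3 \right)} = - 18 \left(1 - -450\right) \left(-30\right) - 3 = - 18 \left(1 + 450\right) \left(-30\right) - 3 = \left(-18\right) 451 \left(-30\right) - 3 = \left(-8118\right) \left(-30\right) - 3 = 243540 - 3 = 243537$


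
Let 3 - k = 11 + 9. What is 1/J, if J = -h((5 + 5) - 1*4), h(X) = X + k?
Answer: 1/11 ≈ 0.090909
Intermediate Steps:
k = -17 (k = 3 - (11 + 9) = 3 - 1*20 = 3 - 20 = -17)
h(X) = -17 + X (h(X) = X - 17 = -17 + X)
J = 11 (J = -(-17 + ((5 + 5) - 1*4)) = -(-17 + (10 - 4)) = -(-17 + 6) = -1*(-11) = 11)
1/J = 1/11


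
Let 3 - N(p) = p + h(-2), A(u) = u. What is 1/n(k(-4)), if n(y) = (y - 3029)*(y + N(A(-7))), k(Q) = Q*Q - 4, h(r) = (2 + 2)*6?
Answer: 1/6034 ≈ 0.00016573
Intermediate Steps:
h(r) = 24 (h(r) = 4*6 = 24)
N(p) = -21 - p (N(p) = 3 - (p + 24) = 3 - (24 + p) = 3 + (-24 - p) = -21 - p)
k(Q) = -4 + Q**2 (k(Q) = Q**2 - 4 = -4 + Q**2)
n(y) = (-3029 + y)*(-14 + y) (n(y) = (y - 3029)*(y + (-21 - 1*(-7))) = (-3029 + y)*(y + (-21 + 7)) = (-3029 + y)*(y - 14) = (-3029 + y)*(-14 + y))
1/n(k(-4)) = 1/(42406 + (-4 + (-4)**2)**2 - 3043*(-4 + (-4)**2)) = 1/(42406 + (-4 + 16)**2 - 3043*(-4 + 16)) = 1/(42406 + 12**2 - 3043*12) = 1/(42406 + 144 - 36516) = 1/6034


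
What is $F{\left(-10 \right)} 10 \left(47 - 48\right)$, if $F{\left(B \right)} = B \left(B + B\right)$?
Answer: $-2000$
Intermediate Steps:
$F{\left(B \right)} = 2 B^{2}$ ($F{\left(B \right)} = B 2 B = 2 B^{2}$)
$F{\left(-10 \right)} 10 \left(47 - 48\right) = 2 \left(-10\right)^{2} \cdot 10 \left(47 - 48\right) = 2 \cdot 100 \cdot 10 \left(-1\right) = 200 \cdot 10 \left(-1\right) = 2000 \left(-1\right) = -2000$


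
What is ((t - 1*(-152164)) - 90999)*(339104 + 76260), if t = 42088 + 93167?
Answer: 81585796880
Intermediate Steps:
t = 135255
((t - 1*(-152164)) - 90999)*(339104 + 76260) = ((135255 - 1*(-152164)) - 90999)*(339104 + 76260) = ((135255 + 152164) - 90999)*415364 = (287419 - 90999)*415364 = 196420*415364 = 81585796880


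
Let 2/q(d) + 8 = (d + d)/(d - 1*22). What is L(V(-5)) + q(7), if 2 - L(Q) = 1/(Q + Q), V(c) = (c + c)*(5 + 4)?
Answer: 21487/12060 ≈ 1.7817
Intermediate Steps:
q(d) = 2/(-8 + 2*d/(-22 + d)) (q(d) = 2/(-8 + (d + d)/(d - 1*22)) = 2/(-8 + (2*d)/(d - 22)) = 2/(-8 + (2*d)/(-22 + d)) = 2/(-8 + 2*d/(-22 + d)))
V(c) = 18*c (V(c) = (2*c)*9 = 18*c)
L(Q) = 2 - 1/(2*Q) (L(Q) = 2 - 1/(Q + Q) = 2 - 1/(2*Q))
L(V(-5)) + q(7) = (2 - 1/(2*(18*(-5)))) + (22 - 1*7)/(-88 + 3*7) = (2 - ½/(-90)) + (22 - 7)/(-88 + 21) = (2 - ½*(-1/90)) + 15/(-67) = (2 + 1/180) - 1/67*15 = 361/180 - 15/67 = 21487/12060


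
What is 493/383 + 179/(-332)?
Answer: 95119/127156 ≈ 0.74805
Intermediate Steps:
493/383 + 179/(-332) = 493*(1/383) + 179*(-1/332) = 493/383 - 179/332 = 95119/127156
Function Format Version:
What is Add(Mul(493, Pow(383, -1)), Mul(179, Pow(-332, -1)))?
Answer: Rational(95119, 127156) ≈ 0.74805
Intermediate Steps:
Add(Mul(493, Pow(383, -1)), Mul(179, Pow(-332, -1))) = Add(Mul(493, Rational(1, 383)), Mul(179, Rational(-1, 332))) = Add(Rational(493, 383), Rational(-179, 332)) = Rational(95119, 127156)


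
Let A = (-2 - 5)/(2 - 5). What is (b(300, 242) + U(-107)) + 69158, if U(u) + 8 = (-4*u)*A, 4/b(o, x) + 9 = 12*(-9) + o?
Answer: 4279070/61 ≈ 70149.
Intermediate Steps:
b(o, x) = 4/(-117 + o) (b(o, x) = 4/(-9 + (12*(-9) + o)) = 4/(-9 + (-108 + o)) = 4/(-117 + o))
A = 7/3 (A = -7/(-3) = -7*(-1/3) = 7/3 ≈ 2.3333)
U(u) = -8 - 28*u/3 (U(u) = -8 - 4*u*(7/3) = -8 - 28*u/3)
(b(300, 242) + U(-107)) + 69158 = (4/(-117 + 300) + (-8 - 28/3*(-107))) + 69158 = (4/183 + (-8 + 2996/3)) + 69158 = (4*(1/183) + 2972/3) + 69158 = (4/183 + 2972/3) + 69158 = 60432/61 + 69158 = 4279070/61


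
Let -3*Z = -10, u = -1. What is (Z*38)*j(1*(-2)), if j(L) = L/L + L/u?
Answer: 380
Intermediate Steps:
j(L) = 1 - L (j(L) = L/L + L/(-1) = 1 + L*(-1) = 1 - L)
Z = 10/3 (Z = -⅓*(-10) = 10/3 ≈ 3.3333)
(Z*38)*j(1*(-2)) = ((10/3)*38)*(1 - (-2)) = 380*(1 - 1*(-2))/3 = 380*(1 + 2)/3 = (380/3)*3 = 380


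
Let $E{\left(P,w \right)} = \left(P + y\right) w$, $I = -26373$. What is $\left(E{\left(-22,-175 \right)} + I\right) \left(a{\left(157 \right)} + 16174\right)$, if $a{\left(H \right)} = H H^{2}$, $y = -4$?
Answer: $-84805640141$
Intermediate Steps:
$a{\left(H \right)} = H^{3}$
$E{\left(P,w \right)} = w \left(-4 + P\right)$ ($E{\left(P,w \right)} = \left(P - 4\right) w = \left(-4 + P\right) w = w \left(-4 + P\right)$)
$\left(E{\left(-22,-175 \right)} + I\right) \left(a{\left(157 \right)} + 16174\right) = \left(- 175 \left(-4 - 22\right) - 26373\right) \left(157^{3} + 16174\right) = \left(\left(-175\right) \left(-26\right) - 26373\right) \left(3869893 + 16174\right) = \left(4550 - 26373\right) 3886067 = \left(-21823\right) 3886067 = -84805640141$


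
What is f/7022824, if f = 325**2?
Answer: 105625/7022824 ≈ 0.015040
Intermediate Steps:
f = 105625
f/7022824 = 105625/7022824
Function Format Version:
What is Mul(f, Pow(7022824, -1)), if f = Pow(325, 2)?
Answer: Rational(105625, 7022824) ≈ 0.015040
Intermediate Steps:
f = 105625
Mul(f, Pow(7022824, -1)) = Mul(105625, Pow(7022824, -1)) = Mul(105625, Rational(1, 7022824)) = Rational(105625, 7022824)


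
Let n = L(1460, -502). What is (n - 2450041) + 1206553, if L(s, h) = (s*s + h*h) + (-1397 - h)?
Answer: 1139221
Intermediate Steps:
L(s, h) = -1397 + h² + s² - h (L(s, h) = (s² + h²) + (-1397 - h) = (h² + s²) + (-1397 - h) = -1397 + h² + s² - h)
n = 2382709 (n = -1397 + (-502)² + 1460² - 1*(-502) = -1397 + 252004 + 2131600 + 502 = 2382709)
(n - 2450041) + 1206553 = (2382709 - 2450041) + 1206553 = -67332 + 1206553 = 1139221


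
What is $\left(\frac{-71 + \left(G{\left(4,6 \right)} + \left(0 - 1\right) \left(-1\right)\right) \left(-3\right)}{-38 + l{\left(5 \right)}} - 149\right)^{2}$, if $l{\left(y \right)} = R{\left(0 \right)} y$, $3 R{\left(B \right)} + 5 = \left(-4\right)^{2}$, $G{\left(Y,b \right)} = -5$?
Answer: $21316$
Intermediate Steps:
$R{\left(B \right)} = \frac{11}{3}$ ($R{\left(B \right)} = - \frac{5}{3} + \frac{\left(-4\right)^{2}}{3} = - \frac{5}{3} + \frac{1}{3} \cdot 16 = - \frac{5}{3} + \frac{16}{3} = \frac{11}{3}$)
$l{\left(y \right)} = \frac{11 y}{3}$
$\left(\frac{-71 + \left(G{\left(4,6 \right)} + \left(0 - 1\right) \left(-1\right)\right) \left(-3\right)}{-38 + l{\left(5 \right)}} - 149\right)^{2} = \left(\frac{-71 + \left(-5 + \left(0 - 1\right) \left(-1\right)\right) \left(-3\right)}{-38 + \frac{11}{3} \cdot 5} - 149\right)^{2} = \left(\frac{-71 + \left(-5 - -1\right) \left(-3\right)}{-38 + \frac{55}{3}} - 149\right)^{2} = \left(\frac{-71 + \left(-5 + 1\right) \left(-3\right)}{- \frac{59}{3}} - 149\right)^{2} = \left(\left(-71 - -12\right) \left(- \frac{3}{59}\right) - 149\right)^{2} = \left(\left(-71 + 12\right) \left(- \frac{3}{59}\right) - 149\right)^{2} = \left(\left(-59\right) \left(- \frac{3}{59}\right) - 149\right)^{2} = \left(3 - 149\right)^{2} = \left(-146\right)^{2} = 21316$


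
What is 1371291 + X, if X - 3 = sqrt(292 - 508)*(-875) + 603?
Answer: 1371897 - 5250*I*sqrt(6) ≈ 1.3719e+6 - 12860.0*I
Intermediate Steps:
X = 606 - 5250*I*sqrt(6) (X = 3 + (sqrt(292 - 508)*(-875) + 603) = 3 + (sqrt(-216)*(-875) + 603) = 3 + ((6*I*sqrt(6))*(-875) + 603) = 3 + (-5250*I*sqrt(6) + 603) = 3 + (603 - 5250*I*sqrt(6)) = 606 - 5250*I*sqrt(6) ≈ 606.0 - 12860.0*I)
1371291 + X = 1371291 + (606 - 5250*I*sqrt(6)) = 1371897 - 5250*I*sqrt(6)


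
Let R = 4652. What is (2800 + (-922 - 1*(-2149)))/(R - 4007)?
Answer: 4027/645 ≈ 6.2434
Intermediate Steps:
(2800 + (-922 - 1*(-2149)))/(R - 4007) = (2800 + (-922 - 1*(-2149)))/(4652 - 4007) = (2800 + (-922 + 2149))/645 = (2800 + 1227)*(1/645) = 4027*(1/645) = 4027/645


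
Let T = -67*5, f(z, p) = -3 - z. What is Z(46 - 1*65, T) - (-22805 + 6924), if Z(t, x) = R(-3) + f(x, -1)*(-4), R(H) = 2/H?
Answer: 43657/3 ≈ 14552.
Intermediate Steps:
T = -335
Z(t, x) = 34/3 + 4*x (Z(t, x) = 2/(-3) + (-3 - x)*(-4) = 2*(-⅓) + (12 + 4*x) = -⅔ + (12 + 4*x) = 34/3 + 4*x)
Z(46 - 1*65, T) - (-22805 + 6924) = (34/3 + 4*(-335)) - (-22805 + 6924) = (34/3 - 1340) - 1*(-15881) = -3986/3 + 15881 = 43657/3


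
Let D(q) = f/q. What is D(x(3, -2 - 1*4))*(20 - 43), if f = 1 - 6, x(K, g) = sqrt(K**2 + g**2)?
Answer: 23*sqrt(5)/3 ≈ 17.143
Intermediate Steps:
f = -5
D(q) = -5/q
D(x(3, -2 - 1*4))*(20 - 43) = (-5/sqrt(3**2 + (-2 - 1*4)**2))*(20 - 43) = -5/sqrt(9 + (-2 - 4)**2)*(-23) = -5/sqrt(9 + (-6)**2)*(-23) = -5/sqrt(9 + 36)*(-23) = -5*sqrt(5)/15*(-23) = -sqrt(5)/3*(-23) = 23*sqrt(5)/3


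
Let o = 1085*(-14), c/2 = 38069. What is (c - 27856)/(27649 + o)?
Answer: 16094/4153 ≈ 3.8753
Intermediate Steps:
c = 76138 (c = 2*38069 = 76138)
o = -15190
(c - 27856)/(27649 + o) = (76138 - 27856)/(27649 - 15190) = 48282/12459 = 48282*(1/12459) = 16094/4153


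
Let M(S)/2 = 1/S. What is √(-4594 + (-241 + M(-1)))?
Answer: I*√4837 ≈ 69.549*I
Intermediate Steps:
M(S) = 2/S
√(-4594 + (-241 + M(-1))) = √(-4594 + (-241 + 2/(-1))) = √(-4594 + (-241 + 2*(-1))) = √(-4594 + (-241 - 2)) = √(-4594 - 243) = √(-4837) = I*√4837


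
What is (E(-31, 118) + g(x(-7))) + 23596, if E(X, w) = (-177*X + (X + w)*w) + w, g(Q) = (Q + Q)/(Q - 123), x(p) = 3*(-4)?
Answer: 1776023/45 ≈ 39467.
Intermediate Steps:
x(p) = -12
g(Q) = 2*Q/(-123 + Q) (g(Q) = (2*Q)/(-123 + Q) = 2*Q/(-123 + Q))
E(X, w) = w - 177*X + w*(X + w) (E(X, w) = (-177*X + w*(X + w)) + w = w - 177*X + w*(X + w))
(E(-31, 118) + g(x(-7))) + 23596 = ((118 + 118**2 - 177*(-31) - 31*118) + 2*(-12)/(-123 - 12)) + 23596 = ((118 + 13924 + 5487 - 3658) + 2*(-12)/(-135)) + 23596 = (15871 + 2*(-12)*(-1/135)) + 23596 = (15871 + 8/45) + 23596 = 714203/45 + 23596 = 1776023/45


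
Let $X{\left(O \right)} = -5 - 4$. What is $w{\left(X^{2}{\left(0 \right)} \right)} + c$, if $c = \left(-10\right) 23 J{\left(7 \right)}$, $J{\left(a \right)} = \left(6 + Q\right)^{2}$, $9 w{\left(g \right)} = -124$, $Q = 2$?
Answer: $- \frac{132604}{9} \approx -14734.0$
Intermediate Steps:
$X{\left(O \right)} = -9$
$w{\left(g \right)} = - \frac{124}{9}$ ($w{\left(g \right)} = \frac{1}{9} \left(-124\right) = - \frac{124}{9}$)
$J{\left(a \right)} = 64$ ($J{\left(a \right)} = \left(6 + 2\right)^{2} = 8^{2} = 64$)
$c = -14720$ ($c = \left(-10\right) 23 \cdot 64 = \left(-230\right) 64 = -14720$)
$w{\left(X^{2}{\left(0 \right)} \right)} + c = - \frac{124}{9} - 14720 = - \frac{132604}{9}$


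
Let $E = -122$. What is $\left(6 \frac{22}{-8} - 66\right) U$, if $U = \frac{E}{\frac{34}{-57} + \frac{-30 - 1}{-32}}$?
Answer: $\frac{18358560}{679} \approx 27038.0$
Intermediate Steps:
$U = - \frac{222528}{679}$ ($U = - \frac{122}{\frac{34}{-57} + \frac{-30 - 1}{-32}} = - \frac{122}{34 \left(- \frac{1}{57}\right) + \left(-30 - 1\right) \left(- \frac{1}{32}\right)} = - \frac{122}{- \frac{34}{57} - - \frac{31}{32}} = - \frac{122}{- \frac{34}{57} + \frac{31}{32}} = - \frac{122}{\frac{679}{1824}} = \left(-122\right) \frac{1824}{679} = - \frac{222528}{679} \approx -327.73$)
$\left(6 \frac{22}{-8} - 66\right) U = \left(6 \frac{22}{-8} - 66\right) \left(- \frac{222528}{679}\right) = \left(6 \cdot 22 \left(- \frac{1}{8}\right) - 66\right) \left(- \frac{222528}{679}\right) = \left(6 \left(- \frac{11}{4}\right) - 66\right) \left(- \frac{222528}{679}\right) = \left(- \frac{33}{2} - 66\right) \left(- \frac{222528}{679}\right) = \left(- \frac{165}{2}\right) \left(- \frac{222528}{679}\right) = \frac{18358560}{679}$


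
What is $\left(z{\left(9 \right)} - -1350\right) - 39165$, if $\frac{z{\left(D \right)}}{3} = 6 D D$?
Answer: $-36357$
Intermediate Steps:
$z{\left(D \right)} = 18 D^{2}$ ($z{\left(D \right)} = 3 \cdot 6 D D = 3 \cdot 6 D^{2} = 18 D^{2}$)
$\left(z{\left(9 \right)} - -1350\right) - 39165 = \left(18 \cdot 9^{2} - -1350\right) - 39165 = \left(18 \cdot 81 + 1350\right) - 39165 = \left(1458 + 1350\right) - 39165 = 2808 - 39165 = -36357$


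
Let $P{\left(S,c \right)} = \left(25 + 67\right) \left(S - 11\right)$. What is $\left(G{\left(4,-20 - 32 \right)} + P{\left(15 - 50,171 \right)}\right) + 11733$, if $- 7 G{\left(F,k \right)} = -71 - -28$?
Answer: $\frac{52550}{7} \approx 7507.1$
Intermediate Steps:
$G{\left(F,k \right)} = \frac{43}{7}$ ($G{\left(F,k \right)} = - \frac{-71 - -28}{7} = - \frac{-71 + 28}{7} = \left(- \frac{1}{7}\right) \left(-43\right) = \frac{43}{7}$)
$P{\left(S,c \right)} = -1012 + 92 S$ ($P{\left(S,c \right)} = 92 \left(-11 + S\right) = -1012 + 92 S$)
$\left(G{\left(4,-20 - 32 \right)} + P{\left(15 - 50,171 \right)}\right) + 11733 = \left(\frac{43}{7} + \left(-1012 + 92 \left(15 - 50\right)\right)\right) + 11733 = \left(\frac{43}{7} + \left(-1012 + 92 \left(-35\right)\right)\right) + 11733 = \left(\frac{43}{7} - 4232\right) + 11733 = - \frac{29581}{7} + 11733 = \frac{52550}{7}$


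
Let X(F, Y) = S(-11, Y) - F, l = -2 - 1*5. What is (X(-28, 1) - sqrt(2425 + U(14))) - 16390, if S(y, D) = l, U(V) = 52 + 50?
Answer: -16369 - 19*sqrt(7) ≈ -16419.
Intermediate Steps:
U(V) = 102
l = -7 (l = -2 - 5 = -7)
S(y, D) = -7
X(F, Y) = -7 - F
(X(-28, 1) - sqrt(2425 + U(14))) - 16390 = ((-7 - 1*(-28)) - sqrt(2425 + 102)) - 16390 = ((-7 + 28) - sqrt(2527)) - 16390 = (21 - 19*sqrt(7)) - 16390 = -16369 - 19*sqrt(7)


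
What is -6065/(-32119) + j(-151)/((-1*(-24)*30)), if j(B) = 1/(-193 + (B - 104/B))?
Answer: 226370062031/1198835251200 ≈ 0.18882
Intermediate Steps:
j(B) = 1/(-193 + B - 104/B)
-6065/(-32119) + j(-151)/((-1*(-24)*30)) = -6065/(-32119) + (-151/(-104 + (-151)² - 193*(-151)))/((-1*(-24)*30)) = -6065*(-1/32119) + (-151/(-104 + 22801 + 29143))/((24*30)) = 6065/32119 - 151/51840/720 = 6065/32119 - 151*1/51840*(1/720) = 6065/32119 - 151/51840*1/720 = 6065/32119 - 151/37324800 = 226370062031/1198835251200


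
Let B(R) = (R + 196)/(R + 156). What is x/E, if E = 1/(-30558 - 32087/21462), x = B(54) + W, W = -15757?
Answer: 108504159091988/225351 ≈ 4.8149e+8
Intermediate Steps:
B(R) = (196 + R)/(156 + R)
x = -330872/21 (x = (196 + 54)/(156 + 54) - 15757 = 250/210 - 15757 = (1/210)*250 - 15757 = 25/21 - 15757 = -330872/21 ≈ -15756.)
E = -21462/655867883 (E = 1/(-30558 - 32087/21462) = 1/(-655867883/21462) = -21462/655867883 ≈ -3.2723e-5)
x/E = -330872/(21*(-21462/655867883)) = -330872/21*(-655867883/21462) = 108504159091988/225351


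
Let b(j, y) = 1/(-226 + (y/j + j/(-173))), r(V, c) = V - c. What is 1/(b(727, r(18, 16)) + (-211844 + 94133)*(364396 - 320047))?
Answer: -28952429/151142251041098402 ≈ -1.9156e-10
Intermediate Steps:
b(j, y) = 1/(-226 - j/173 + y/j) (b(j, y) = 1/(-226 + (y/j + j*(-1/173))) = 1/(-226 + (y/j - j/173)) = 1/(-226 + (-j/173 + y/j)) = 1/(-226 - j/173 + y/j))
1/(b(727, r(18, 16)) + (-211844 + 94133)*(364396 - 320047)) = 1/(173*727/(-1*727**2 - 39098*727 + 173*(18 - 1*16)) + (-211844 + 94133)*(364396 - 320047)) = 1/(173*727/(-1*528529 - 28424246 + 173*(18 - 16)) - 117711*44349) = 1/(173*727/(-528529 - 28424246 + 173*2) - 5220365139) = 1/(173*727/(-528529 - 28424246 + 346) - 5220365139) = 1/(173*727/(-28952429) - 5220365139) = 1/(173*727*(-1/28952429) - 5220365139) = 1/(-125771/28952429 - 5220365139) = 1/(-151142251041098402/28952429) = -28952429/151142251041098402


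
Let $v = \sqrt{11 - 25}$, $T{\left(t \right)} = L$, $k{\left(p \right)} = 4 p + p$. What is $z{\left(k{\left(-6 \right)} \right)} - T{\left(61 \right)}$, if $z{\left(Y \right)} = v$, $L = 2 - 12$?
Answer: $10 + i \sqrt{14} \approx 10.0 + 3.7417 i$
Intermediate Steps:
$k{\left(p \right)} = 5 p$
$L = -10$ ($L = 2 - 12 = -10$)
$T{\left(t \right)} = -10$
$v = i \sqrt{14}$ ($v = \sqrt{-14} = i \sqrt{14} \approx 3.7417 i$)
$z{\left(Y \right)} = i \sqrt{14}$
$z{\left(k{\left(-6 \right)} \right)} - T{\left(61 \right)} = i \sqrt{14} - -10 = i \sqrt{14} + 10 = 10 + i \sqrt{14}$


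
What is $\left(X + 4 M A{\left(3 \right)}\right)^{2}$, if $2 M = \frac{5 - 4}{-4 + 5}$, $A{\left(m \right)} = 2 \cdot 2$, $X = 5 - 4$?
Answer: $81$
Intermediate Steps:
$X = 1$
$A{\left(m \right)} = 4$
$M = \frac{1}{2}$ ($M = \frac{\left(5 - 4\right) \frac{1}{-4 + 5}}{2} = \frac{1 \cdot 1^{-1}}{2} = \frac{1 \cdot 1}{2} = \frac{1}{2} \cdot 1 = \frac{1}{2} \approx 0.5$)
$\left(X + 4 M A{\left(3 \right)}\right)^{2} = \left(1 + 4 \cdot \frac{1}{2} \cdot 4\right)^{2} = \left(1 + 4 \cdot 2\right)^{2} = \left(1 + 8\right)^{2} = 9^{2} = 81$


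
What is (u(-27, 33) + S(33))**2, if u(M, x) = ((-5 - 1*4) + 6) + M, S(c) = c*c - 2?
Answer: 1117249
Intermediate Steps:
S(c) = -2 + c**2 (S(c) = c**2 - 2 = -2 + c**2)
u(M, x) = -3 + M (u(M, x) = ((-5 - 4) + 6) + M = (-9 + 6) + M = -3 + M)
(u(-27, 33) + S(33))**2 = ((-3 - 27) + (-2 + 33**2))**2 = (-30 + (-2 + 1089))**2 = (-30 + 1087)**2 = 1057**2 = 1117249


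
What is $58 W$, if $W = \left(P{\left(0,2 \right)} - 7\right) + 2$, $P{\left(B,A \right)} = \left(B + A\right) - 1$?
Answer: $-232$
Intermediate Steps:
$P{\left(B,A \right)} = -1 + A + B$ ($P{\left(B,A \right)} = \left(A + B\right) - 1 = -1 + A + B$)
$W = -4$ ($W = \left(\left(-1 + 2 + 0\right) - 7\right) + 2 = \left(1 - 7\right) + 2 = -6 + 2 = -4$)
$58 W = 58 \left(-4\right) = -232$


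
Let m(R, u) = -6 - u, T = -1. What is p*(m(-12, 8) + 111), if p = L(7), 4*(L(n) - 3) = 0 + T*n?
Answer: 485/4 ≈ 121.25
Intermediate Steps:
L(n) = 3 - n/4 (L(n) = 3 + (0 - n)/4 = 3 + (-n)/4 = 3 - n/4)
p = 5/4 (p = 3 - 1/4*7 = 3 - 7/4 = 5/4 ≈ 1.2500)
p*(m(-12, 8) + 111) = 5*((-6 - 1*8) + 111)/4 = 5*((-6 - 8) + 111)/4 = 5*(-14 + 111)/4 = (5/4)*97 = 485/4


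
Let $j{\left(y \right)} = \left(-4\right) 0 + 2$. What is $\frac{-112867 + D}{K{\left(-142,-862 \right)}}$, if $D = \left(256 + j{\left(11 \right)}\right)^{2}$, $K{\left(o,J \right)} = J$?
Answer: $\frac{46303}{862} \approx 53.716$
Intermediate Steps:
$j{\left(y \right)} = 2$ ($j{\left(y \right)} = 0 + 2 = 2$)
$D = 66564$ ($D = \left(256 + 2\right)^{2} = 258^{2} = 66564$)
$\frac{-112867 + D}{K{\left(-142,-862 \right)}} = \frac{-112867 + 66564}{-862} = \left(-46303\right) \left(- \frac{1}{862}\right) = \frac{46303}{862}$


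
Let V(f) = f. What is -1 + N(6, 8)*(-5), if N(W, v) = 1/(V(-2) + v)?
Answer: -11/6 ≈ -1.8333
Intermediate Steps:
N(W, v) = 1/(-2 + v)
-1 + N(6, 8)*(-5) = -1 - 5/(-2 + 8) = -1 - 5/6 = -11/6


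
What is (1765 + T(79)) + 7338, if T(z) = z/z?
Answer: 9104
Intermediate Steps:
T(z) = 1
(1765 + T(79)) + 7338 = (1765 + 1) + 7338 = 1766 + 7338 = 9104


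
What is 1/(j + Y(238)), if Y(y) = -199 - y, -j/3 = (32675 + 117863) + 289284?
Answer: -1/1319903 ≈ -7.5763e-7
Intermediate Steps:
j = -1319466 (j = -3*((32675 + 117863) + 289284) = -3*(150538 + 289284) = -3*439822 = -1319466)
1/(j + Y(238)) = 1/(-1319466 + (-199 - 1*238)) = 1/(-1319466 + (-199 - 238)) = 1/(-1319466 - 437) = 1/(-1319903) = -1/1319903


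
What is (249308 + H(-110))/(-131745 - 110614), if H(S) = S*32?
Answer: -245788/242359 ≈ -1.0141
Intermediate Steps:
H(S) = 32*S
(249308 + H(-110))/(-131745 - 110614) = (249308 + 32*(-110))/(-131745 - 110614) = (249308 - 3520)/(-242359) = 245788*(-1/242359) = -245788/242359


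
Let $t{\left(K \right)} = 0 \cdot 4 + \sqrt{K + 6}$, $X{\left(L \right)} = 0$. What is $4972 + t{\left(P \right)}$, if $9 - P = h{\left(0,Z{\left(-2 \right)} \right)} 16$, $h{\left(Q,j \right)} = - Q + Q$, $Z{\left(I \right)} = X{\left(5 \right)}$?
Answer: $4972 + \sqrt{15} \approx 4975.9$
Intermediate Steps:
$Z{\left(I \right)} = 0$
$h{\left(Q,j \right)} = 0$
$P = 9$ ($P = 9 - 0 \cdot 16 = 9 - 0 = 9 + 0 = 9$)
$t{\left(K \right)} = \sqrt{6 + K}$ ($t{\left(K \right)} = 0 + \sqrt{6 + K} = \sqrt{6 + K}$)
$4972 + t{\left(P \right)} = 4972 + \sqrt{6 + 9} = 4972 + \sqrt{15}$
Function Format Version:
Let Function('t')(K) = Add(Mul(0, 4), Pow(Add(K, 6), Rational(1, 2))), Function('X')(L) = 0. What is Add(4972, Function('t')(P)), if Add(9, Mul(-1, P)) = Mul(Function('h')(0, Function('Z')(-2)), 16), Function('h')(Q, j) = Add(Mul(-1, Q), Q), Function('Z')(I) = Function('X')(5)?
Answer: Add(4972, Pow(15, Rational(1, 2))) ≈ 4975.9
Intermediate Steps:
Function('Z')(I) = 0
Function('h')(Q, j) = 0
P = 9 (P = Add(9, Mul(-1, Mul(0, 16))) = Add(9, Mul(-1, 0)) = Add(9, 0) = 9)
Function('t')(K) = Pow(Add(6, K), Rational(1, 2)) (Function('t')(K) = Add(0, Pow(Add(6, K), Rational(1, 2))) = Pow(Add(6, K), Rational(1, 2)))
Add(4972, Function('t')(P)) = Add(4972, Pow(Add(6, 9), Rational(1, 2))) = Add(4972, Pow(15, Rational(1, 2)))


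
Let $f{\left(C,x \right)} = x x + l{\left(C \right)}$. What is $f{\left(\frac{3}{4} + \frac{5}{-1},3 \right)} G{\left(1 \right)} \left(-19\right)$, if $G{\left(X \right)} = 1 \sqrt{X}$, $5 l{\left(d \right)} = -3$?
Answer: $- \frac{798}{5} \approx -159.6$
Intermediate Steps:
$l{\left(d \right)} = - \frac{3}{5}$ ($l{\left(d \right)} = \frac{1}{5} \left(-3\right) = - \frac{3}{5}$)
$G{\left(X \right)} = \sqrt{X}$
$f{\left(C,x \right)} = - \frac{3}{5} + x^{2}$ ($f{\left(C,x \right)} = x x - \frac{3}{5} = x^{2} - \frac{3}{5} = - \frac{3}{5} + x^{2}$)
$f{\left(\frac{3}{4} + \frac{5}{-1},3 \right)} G{\left(1 \right)} \left(-19\right) = \left(- \frac{3}{5} + 3^{2}\right) \sqrt{1} \left(-19\right) = \left(- \frac{3}{5} + 9\right) 1 \left(-19\right) = \frac{42}{5} \cdot 1 \left(-19\right) = \frac{42}{5} \left(-19\right) = - \frac{798}{5}$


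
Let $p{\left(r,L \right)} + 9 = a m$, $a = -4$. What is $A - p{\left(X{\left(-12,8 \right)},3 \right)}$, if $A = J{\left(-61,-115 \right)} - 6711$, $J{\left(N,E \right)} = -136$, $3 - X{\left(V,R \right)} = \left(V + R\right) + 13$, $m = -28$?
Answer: $-6950$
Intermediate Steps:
$X{\left(V,R \right)} = -10 - R - V$ ($X{\left(V,R \right)} = 3 - \left(\left(V + R\right) + 13\right) = 3 - \left(\left(R + V\right) + 13\right) = 3 - \left(13 + R + V\right) = -10 - R - V$)
$p{\left(r,L \right)} = 103$ ($p{\left(r,L \right)} = -9 - -112 = -9 + 112 = 103$)
$A = -6847$ ($A = -136 - 6711 = -6847$)
$A - p{\left(X{\left(-12,8 \right)},3 \right)} = -6847 - 103 = -6950$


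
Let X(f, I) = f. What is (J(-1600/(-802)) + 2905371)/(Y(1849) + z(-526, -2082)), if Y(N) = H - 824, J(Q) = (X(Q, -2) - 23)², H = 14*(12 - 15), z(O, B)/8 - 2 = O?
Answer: -233628754550/406665729 ≈ -574.50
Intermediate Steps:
z(O, B) = 16 + 8*O
H = -42 (H = 14*(-3) = -42)
J(Q) = (-23 + Q)² (J(Q) = (Q - 23)² = (-23 + Q)²)
Y(N) = -866 (Y(N) = -42 - 824 = -866)
(J(-1600/(-802)) + 2905371)/(Y(1849) + z(-526, -2082)) = ((-23 - 1600/(-802))² + 2905371)/(-866 + (16 + 8*(-526))) = ((-23 - 1600*(-1/802))² + 2905371)/(-866 + (16 - 4208)) = ((-23 + 800/401)² + 2905371)/(-866 - 4192) = ((-8423/401)² + 2905371)/(-5058) = (70946929/160801 + 2905371)*(-1/5058) = (467257509100/160801)*(-1/5058) = -233628754550/406665729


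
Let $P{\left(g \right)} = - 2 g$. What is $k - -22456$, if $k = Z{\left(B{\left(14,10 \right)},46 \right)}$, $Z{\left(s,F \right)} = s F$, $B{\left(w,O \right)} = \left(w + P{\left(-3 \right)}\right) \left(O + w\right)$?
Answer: $44536$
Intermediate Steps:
$B{\left(w,O \right)} = \left(6 + w\right) \left(O + w\right)$ ($B{\left(w,O \right)} = \left(w - -6\right) \left(O + w\right) = \left(w + 6\right) \left(O + w\right) = \left(6 + w\right) \left(O + w\right)$)
$Z{\left(s,F \right)} = F s$
$k = 22080$ ($k = 46 \left(14^{2} + 6 \cdot 10 + 6 \cdot 14 + 10 \cdot 14\right) = 46 \left(196 + 60 + 84 + 140\right) = 46 \cdot 480 = 22080$)
$k - -22456 = 22080 - -22456 = 22080 + 22456 = 44536$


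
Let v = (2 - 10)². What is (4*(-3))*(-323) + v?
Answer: 3940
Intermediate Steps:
v = 64 (v = (-8)² = 64)
(4*(-3))*(-323) + v = (4*(-3))*(-323) + 64 = -12*(-323) + 64 = 3876 + 64 = 3940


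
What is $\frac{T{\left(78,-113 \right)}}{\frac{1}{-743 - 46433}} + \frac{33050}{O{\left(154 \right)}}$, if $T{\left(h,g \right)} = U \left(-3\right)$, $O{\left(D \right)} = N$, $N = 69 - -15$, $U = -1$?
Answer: $- \frac{5927651}{42} \approx -1.4113 \cdot 10^{5}$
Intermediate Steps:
$N = 84$ ($N = 69 + 15 = 84$)
$O{\left(D \right)} = 84$
$T{\left(h,g \right)} = 3$ ($T{\left(h,g \right)} = \left(-1\right) \left(-3\right) = 3$)
$\frac{T{\left(78,-113 \right)}}{\frac{1}{-743 - 46433}} + \frac{33050}{O{\left(154 \right)}} = \frac{3}{\frac{1}{-743 - 46433}} + \frac{33050}{84} = \frac{3}{\frac{1}{-47176}} + 33050 \cdot \frac{1}{84} = \frac{3}{- \frac{1}{47176}} + \frac{16525}{42} = 3 \left(-47176\right) + \frac{16525}{42} = -141528 + \frac{16525}{42} = - \frac{5927651}{42}$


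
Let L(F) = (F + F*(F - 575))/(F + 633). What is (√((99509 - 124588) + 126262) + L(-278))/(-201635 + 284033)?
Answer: 556/68665 + √101183/82398 ≈ 0.011958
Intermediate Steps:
L(F) = (F + F*(-575 + F))/(633 + F)
(√((99509 - 124588) + 126262) + L(-278))/(-201635 + 284033) = (√((99509 - 124588) + 126262) - 278*(-574 - 278)/(633 - 278))/(-201635 + 284033) = (√(-25079 + 126262) - 278*(-852)/355)/82398 = (√101183 - 278*1/355*(-852))*(1/82398) = (√101183 + 3336/5)*(1/82398) = (3336/5 + √101183)*(1/82398) = 556/68665 + √101183/82398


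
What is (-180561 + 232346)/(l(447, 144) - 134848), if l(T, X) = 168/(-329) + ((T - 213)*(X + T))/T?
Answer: -362650355/942177514 ≈ -0.38491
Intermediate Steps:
l(T, X) = -24/47 + (-213 + T)*(T + X)/T (l(T, X) = 168*(-1/329) + ((-213 + T)*(T + X))/T = -24/47 + (-213 + T)*(T + X)/T)
(-180561 + 232346)/(l(447, 144) - 134848) = (-180561 + 232346)/((-10035/47 + 447 + 144 - 213*144/447) - 134848) = 51785/((-10035/47 + 447 + 144 - 213*144*1/447) - 134848) = 51785/((-10035/47 + 447 + 144 - 10224/149) - 134848) = 51785/(2163030/7003 - 134848) = 51785/(-942177514/7003) = 51785*(-7003/942177514) = -362650355/942177514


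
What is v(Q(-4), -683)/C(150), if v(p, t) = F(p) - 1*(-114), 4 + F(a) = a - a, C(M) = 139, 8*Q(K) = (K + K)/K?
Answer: 110/139 ≈ 0.79137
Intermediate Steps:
Q(K) = 1/4 (Q(K) = ((K + K)/K)/8 = ((2*K)/K)/8 = (1/8)*2 = 1/4)
F(a) = -4 (F(a) = -4 + (a - a) = -4 + 0 = -4)
v(p, t) = 110 (v(p, t) = -4 - 1*(-114) = -4 + 114 = 110)
v(Q(-4), -683)/C(150) = 110/139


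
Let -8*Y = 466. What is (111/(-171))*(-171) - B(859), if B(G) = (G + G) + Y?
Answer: -6195/4 ≈ -1548.8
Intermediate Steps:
Y = -233/4 (Y = -⅛*466 = -233/4 ≈ -58.250)
B(G) = -233/4 + 2*G (B(G) = (G + G) - 233/4 = 2*G - 233/4 = -233/4 + 2*G)
(111/(-171))*(-171) - B(859) = (111/(-171))*(-171) - (-233/4 + 2*859) = -1/171*111*(-171) - (-233/4 + 1718) = -37/57*(-171) - 1*6639/4 = 111 - 6639/4 = -6195/4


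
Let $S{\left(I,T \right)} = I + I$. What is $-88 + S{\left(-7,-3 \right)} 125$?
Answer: $-1838$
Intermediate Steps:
$S{\left(I,T \right)} = 2 I$
$-88 + S{\left(-7,-3 \right)} 125 = -88 + 2 \left(-7\right) 125 = -88 - 1750 = -1838$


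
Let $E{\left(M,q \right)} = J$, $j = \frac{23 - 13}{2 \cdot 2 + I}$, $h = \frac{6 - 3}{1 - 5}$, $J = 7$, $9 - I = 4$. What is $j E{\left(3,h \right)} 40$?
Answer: $\frac{2800}{9} \approx 311.11$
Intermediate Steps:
$I = 5$ ($I = 9 - 4 = 5$)
$h = - \frac{3}{4}$ ($h = \frac{3}{-4} = 3 \left(- \frac{1}{4}\right) = - \frac{3}{4} \approx -0.75$)
$j = \frac{10}{9}$ ($j = \frac{23 - 13}{2 \cdot 2 + 5} = \frac{10}{4 + 5} = \frac{10}{9} \approx 1.1111$)
$E{\left(M,q \right)} = 7$
$j E{\left(3,h \right)} 40 = \frac{10}{9} \cdot 7 \cdot 40 = \frac{70}{9} \cdot 40 = \frac{2800}{9}$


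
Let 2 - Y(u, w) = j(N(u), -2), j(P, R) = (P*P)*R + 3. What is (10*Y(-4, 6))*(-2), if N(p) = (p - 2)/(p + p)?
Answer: -5/2 ≈ -2.5000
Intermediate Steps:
N(p) = (-2 + p)/(2*p) (N(p) = (-2 + p)/((2*p)) = (-2 + p)*(1/(2*p)) = (-2 + p)/(2*p))
j(P, R) = 3 + R*P² (j(P, R) = P²*R + 3 = R*P² + 3 = 3 + R*P²)
Y(u, w) = -1 + (-2 + u)²/(2*u²) (Y(u, w) = 2 - (3 - 2*(-2 + u)²/(4*u²)) = 2 - (3 - (-2 + u)²/(2*u²)) = 2 + (-3 + (-2 + u)²/(2*u²)) = -1 + (-2 + u)²/(2*u²))
(10*Y(-4, 6))*(-2) = (10*(-½ - 2/(-4) + 2/(-4)²))*(-2) = (10*(-½ - 2*(-¼) + 2*(1/16)))*(-2) = (10*(-½ + ½ + ⅛))*(-2) = (10*(⅛))*(-2) = (5/4)*(-2) = -5/2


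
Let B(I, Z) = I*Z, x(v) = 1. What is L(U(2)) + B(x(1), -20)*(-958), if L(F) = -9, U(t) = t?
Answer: 19151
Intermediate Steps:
L(U(2)) + B(x(1), -20)*(-958) = -9 + (1*(-20))*(-958) = -9 - 20*(-958) = -9 + 19160 = 19151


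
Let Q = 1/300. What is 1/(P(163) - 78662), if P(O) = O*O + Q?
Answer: -300/15627899 ≈ -1.9196e-5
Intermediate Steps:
Q = 1/300 ≈ 0.0033333
P(O) = 1/300 + O² (P(O) = O*O + 1/300 = O² + 1/300 = 1/300 + O²)
1/(P(163) - 78662) = 1/((1/300 + 163²) - 78662) = 1/((1/300 + 26569) - 78662) = 1/(7970701/300 - 78662) = 1/(-15627899/300) = -300/15627899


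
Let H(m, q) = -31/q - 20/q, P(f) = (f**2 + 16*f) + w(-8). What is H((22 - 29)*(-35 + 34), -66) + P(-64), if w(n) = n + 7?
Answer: 67579/22 ≈ 3071.8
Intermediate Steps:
w(n) = 7 + n
P(f) = -1 + f**2 + 16*f (P(f) = (f**2 + 16*f) + (7 - 8) = (f**2 + 16*f) - 1 = -1 + f**2 + 16*f)
H(m, q) = -51/q
H((22 - 29)*(-35 + 34), -66) + P(-64) = -51/(-66) + (-1 + (-64)**2 + 16*(-64)) = -51*(-1/66) + (-1 + 4096 - 1024) = 17/22 + 3071 = 67579/22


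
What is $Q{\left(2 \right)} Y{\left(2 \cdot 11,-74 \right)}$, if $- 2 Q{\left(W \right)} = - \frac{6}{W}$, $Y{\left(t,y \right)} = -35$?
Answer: $- \frac{105}{2} \approx -52.5$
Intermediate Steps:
$Q{\left(W \right)} = \frac{3}{W}$ ($Q{\left(W \right)} = - \frac{\left(-6\right) \frac{1}{W}}{2} = \frac{3}{W}$)
$Q{\left(2 \right)} Y{\left(2 \cdot 11,-74 \right)} = \frac{3}{2} \left(-35\right) = - \frac{105}{2}$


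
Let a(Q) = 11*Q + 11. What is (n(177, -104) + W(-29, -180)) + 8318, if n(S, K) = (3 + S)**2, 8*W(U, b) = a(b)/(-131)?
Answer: 42674433/1048 ≈ 40720.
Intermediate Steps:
a(Q) = 11 + 11*Q
W(U, b) = -11/1048 - 11*b/1048 (W(U, b) = ((11 + 11*b)/(-131))/8 = ((11 + 11*b)*(-1/131))/8 = (-11/131 - 11*b/131)/8 = -11/1048 - 11*b/1048)
(n(177, -104) + W(-29, -180)) + 8318 = ((3 + 177)**2 + (-11/1048 - 11/1048*(-180))) + 8318 = (180**2 + (-11/1048 + 495/262)) + 8318 = (32400 + 1969/1048) + 8318 = 33957169/1048 + 8318 = 42674433/1048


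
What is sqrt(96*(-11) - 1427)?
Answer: I*sqrt(2483) ≈ 49.83*I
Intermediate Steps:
sqrt(96*(-11) - 1427) = sqrt(-1056 - 1427) = sqrt(-2483) = I*sqrt(2483)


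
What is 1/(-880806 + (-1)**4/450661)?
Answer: -450661/396944912765 ≈ -1.1353e-6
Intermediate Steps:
1/(-880806 + (-1)**4/450661) = 1/(-880806 + 1*(1/450661)) = 1/(-880806 + 1/450661) = 1/(-396944912765/450661) = -450661/396944912765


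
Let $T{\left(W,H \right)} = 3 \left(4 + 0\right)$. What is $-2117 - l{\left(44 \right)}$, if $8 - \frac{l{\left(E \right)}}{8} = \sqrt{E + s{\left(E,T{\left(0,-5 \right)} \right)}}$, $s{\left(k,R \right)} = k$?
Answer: $-2181 + 16 \sqrt{22} \approx -2106.0$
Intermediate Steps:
$T{\left(W,H \right)} = 12$ ($T{\left(W,H \right)} = 3 \cdot 4 = 12$)
$l{\left(E \right)} = 64 - 8 \sqrt{2} \sqrt{E}$ ($l{\left(E \right)} = 64 - 8 \sqrt{E + E} = 64 - 8 \sqrt{2 E} = 64 - 8 \sqrt{2} \sqrt{E}$)
$-2117 - l{\left(44 \right)} = -2117 - \left(64 - 8 \sqrt{2} \sqrt{44}\right) = -2117 - \left(64 - 8 \sqrt{2} \cdot 2 \sqrt{11}\right) = -2117 - \left(64 - 16 \sqrt{22}\right) = -2181 + 16 \sqrt{22}$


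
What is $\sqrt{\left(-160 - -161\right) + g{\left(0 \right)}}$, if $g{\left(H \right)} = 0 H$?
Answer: $1$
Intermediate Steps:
$g{\left(H \right)} = 0$
$\sqrt{\left(-160 - -161\right) + g{\left(0 \right)}} = \sqrt{\left(-160 - -161\right) + 0} = \sqrt{\left(-160 + 161\right) + 0} = \sqrt{1 + 0} = \sqrt{1} = 1$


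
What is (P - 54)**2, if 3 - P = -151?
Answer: 10000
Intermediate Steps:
P = 154 (P = 3 - 1*(-151) = 3 + 151 = 154)
(P - 54)**2 = (154 - 54)**2 = 100**2 = 10000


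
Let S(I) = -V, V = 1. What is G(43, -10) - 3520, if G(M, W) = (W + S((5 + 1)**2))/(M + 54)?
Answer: -341451/97 ≈ -3520.1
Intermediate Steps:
S(I) = -1 (S(I) = -1*1 = -1)
G(M, W) = (-1 + W)/(54 + M) (G(M, W) = (W - 1)/(M + 54) = (-1 + W)/(54 + M))
G(43, -10) - 3520 = (-1 - 10)/(54 + 43) - 3520 = -11/97 - 3520 = -341451/97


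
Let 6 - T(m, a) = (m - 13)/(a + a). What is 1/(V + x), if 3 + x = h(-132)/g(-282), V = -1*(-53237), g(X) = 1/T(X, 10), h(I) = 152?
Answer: 1/56388 ≈ 1.7734e-5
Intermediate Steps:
T(m, a) = 6 - (-13 + m)/(2*a) (T(m, a) = 6 - (m - 13)/(a + a) = 6 - (-13 + m)/(2*a))
g(X) = 1/(133/20 - X/20) (g(X) = 1/((1/2)*(13 - X + 12*10)/10) = 1/((1/2)*(1/10)*(13 - X + 120)) = 1/((1/2)*(1/10)*(133 - X)) = 1/(133/20 - X/20))
V = 53237
x = 3151 (x = -3 + 152/((-20/(-133 - 282))) = -3 + 152/((-20/(-415))) = -3 + 152/((-20*(-1/415))) = -3 + 152/(4/83) = -3 + 152*(83/4) = -3 + 3154 = 3151)
1/(V + x) = 1/(53237 + 3151) = 1/56388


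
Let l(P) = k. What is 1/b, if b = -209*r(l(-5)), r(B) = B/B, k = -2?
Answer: -1/209 ≈ -0.0047847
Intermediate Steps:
l(P) = -2
r(B) = 1
b = -209 (b = -209*1 = -209)
1/b = 1/(-209) = -1/209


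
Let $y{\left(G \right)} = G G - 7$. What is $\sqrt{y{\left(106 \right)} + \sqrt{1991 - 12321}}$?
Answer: $\sqrt{11229 + i \sqrt{10330}} \approx 105.97 + 0.4796 i$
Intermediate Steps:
$y{\left(G \right)} = -7 + G^{2}$ ($y{\left(G \right)} = G^{2} - 7 = -7 + G^{2}$)
$\sqrt{y{\left(106 \right)} + \sqrt{1991 - 12321}} = \sqrt{\left(-7 + 106^{2}\right) + \sqrt{1991 - 12321}} = \sqrt{\left(-7 + 11236\right) + \sqrt{-10330}} = \sqrt{11229 + i \sqrt{10330}}$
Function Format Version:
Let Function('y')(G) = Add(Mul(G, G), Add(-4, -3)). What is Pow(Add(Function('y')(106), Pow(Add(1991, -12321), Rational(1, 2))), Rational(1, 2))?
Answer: Pow(Add(11229, Mul(I, Pow(10330, Rational(1, 2)))), Rational(1, 2)) ≈ Add(105.97, Mul(0.4796, I))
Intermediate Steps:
Function('y')(G) = Add(-7, Pow(G, 2)) (Function('y')(G) = Add(Pow(G, 2), -7) = Add(-7, Pow(G, 2)))
Pow(Add(Function('y')(106), Pow(Add(1991, -12321), Rational(1, 2))), Rational(1, 2)) = Pow(Add(Add(-7, Pow(106, 2)), Pow(Add(1991, -12321), Rational(1, 2))), Rational(1, 2)) = Pow(Add(Add(-7, 11236), Pow(-10330, Rational(1, 2))), Rational(1, 2)) = Pow(Add(11229, Mul(I, Pow(10330, Rational(1, 2)))), Rational(1, 2))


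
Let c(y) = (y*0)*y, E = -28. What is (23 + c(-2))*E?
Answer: -644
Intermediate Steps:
c(y) = 0 (c(y) = 0*y = 0)
(23 + c(-2))*E = (23 + 0)*(-28) = 23*(-28) = -644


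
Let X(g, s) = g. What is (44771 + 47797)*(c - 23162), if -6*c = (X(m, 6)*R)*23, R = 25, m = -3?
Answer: -2117446716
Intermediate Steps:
c = 575/2 (c = -(-3*25)*23/6 = -(-25)*23/2 = -1/6*(-1725) = 575/2 ≈ 287.50)
(44771 + 47797)*(c - 23162) = (44771 + 47797)*(575/2 - 23162) = 92568*(-45749/2) = -2117446716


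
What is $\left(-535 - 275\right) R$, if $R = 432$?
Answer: $-349920$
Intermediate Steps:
$\left(-535 - 275\right) R = \left(-535 - 275\right) 432 = \left(-810\right) 432 = -349920$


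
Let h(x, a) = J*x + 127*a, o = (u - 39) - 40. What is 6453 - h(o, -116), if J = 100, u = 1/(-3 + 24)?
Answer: 610685/21 ≈ 29080.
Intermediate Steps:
u = 1/21 ≈ 0.047619
o = -1658/21 (o = (1/21 - 39) - 40 = -818/21 - 40 = -1658/21 ≈ -78.952)
h(x, a) = 100*x + 127*a
6453 - h(o, -116) = 6453 - (100*(-1658/21) + 127*(-116)) = 6453 - (-165800/21 - 14732) = 6453 - 1*(-475172/21) = 6453 + 475172/21 = 610685/21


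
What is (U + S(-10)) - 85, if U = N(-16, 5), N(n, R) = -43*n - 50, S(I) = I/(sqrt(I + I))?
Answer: 553 + I*sqrt(5) ≈ 553.0 + 2.2361*I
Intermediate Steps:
S(I) = sqrt(2)*sqrt(I)/2 (S(I) = I/(sqrt(2*I)) = I/((sqrt(2)*sqrt(I))) = I*(sqrt(2)/(2*sqrt(I))) = sqrt(2)*sqrt(I)/2)
N(n, R) = -50 - 43*n
U = 638 (U = -50 - 43*(-16) = -50 + 688 = 638)
(U + S(-10)) - 85 = (638 + sqrt(2)*sqrt(-10)/2) - 85 = (638 + sqrt(2)*(I*sqrt(10))/2) - 85 = (638 + I*sqrt(5)) - 85 = 553 + I*sqrt(5)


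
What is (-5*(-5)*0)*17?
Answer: 0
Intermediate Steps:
(-5*(-5)*0)*17 = (25*0)*17 = 0*17 = 0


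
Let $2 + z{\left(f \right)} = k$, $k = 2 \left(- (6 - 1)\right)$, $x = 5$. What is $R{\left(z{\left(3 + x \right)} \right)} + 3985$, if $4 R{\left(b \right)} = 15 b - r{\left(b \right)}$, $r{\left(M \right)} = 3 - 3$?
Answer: $3940$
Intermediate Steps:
$r{\left(M \right)} = 0$ ($r{\left(M \right)} = 3 - 3 = 0$)
$k = -10$ ($k = 2 \left(\left(-1\right) 5\right) = 2 \left(-5\right) = -10$)
$z{\left(f \right)} = -12$ ($z{\left(f \right)} = -2 - 10 = -12$)
$R{\left(b \right)} = \frac{15 b}{4}$ ($R{\left(b \right)} = \frac{15 b - 0}{4} = \frac{15 b + 0}{4} = \frac{15 b}{4}$)
$R{\left(z{\left(3 + x \right)} \right)} + 3985 = \frac{15}{4} \left(-12\right) + 3985 = -45 + 3985 = 3940$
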